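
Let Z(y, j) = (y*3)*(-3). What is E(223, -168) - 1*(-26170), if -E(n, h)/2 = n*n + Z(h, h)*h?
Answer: 434744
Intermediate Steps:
Z(y, j) = -9*y (Z(y, j) = (3*y)*(-3) = -9*y)
E(n, h) = -2*n² + 18*h² (E(n, h) = -2*(n*n + (-9*h)*h) = -2*(n² - 9*h²) = -2*n² + 18*h²)
E(223, -168) - 1*(-26170) = (-2*223² + 18*(-168)²) - 1*(-26170) = (-2*49729 + 18*28224) + 26170 = (-99458 + 508032) + 26170 = 408574 + 26170 = 434744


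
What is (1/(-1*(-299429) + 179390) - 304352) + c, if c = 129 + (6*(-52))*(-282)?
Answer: -103539341740/478819 ≈ -2.1624e+5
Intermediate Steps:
c = 88113 (c = 129 - 312*(-282) = 129 + 87984 = 88113)
(1/(-1*(-299429) + 179390) - 304352) + c = (1/(-1*(-299429) + 179390) - 304352) + 88113 = (1/(299429 + 179390) - 304352) + 88113 = (1/478819 - 304352) + 88113 = -145729520287/478819 + 88113 = -103539341740/478819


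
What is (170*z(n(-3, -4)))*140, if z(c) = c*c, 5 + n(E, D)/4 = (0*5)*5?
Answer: 9520000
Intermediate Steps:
n(E, D) = -20 (n(E, D) = -20 + 4*((0*5)*5) = -20 + 4*(0*5) = -20 + 4*0 = -20 + 0 = -20)
z(c) = c²
(170*z(n(-3, -4)))*140 = (170*(-20)²)*140 = (170*400)*140 = 68000*140 = 9520000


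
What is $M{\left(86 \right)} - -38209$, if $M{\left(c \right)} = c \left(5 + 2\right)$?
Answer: $38811$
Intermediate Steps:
$M{\left(c \right)} = 7 c$ ($M{\left(c \right)} = c 7 = 7 c$)
$M{\left(86 \right)} - -38209 = 7 \cdot 86 - -38209 = 602 + 38209 = 38811$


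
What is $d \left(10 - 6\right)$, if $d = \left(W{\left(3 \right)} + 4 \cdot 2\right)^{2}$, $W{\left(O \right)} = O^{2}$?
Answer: $1156$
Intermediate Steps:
$d = 289$ ($d = \left(3^{2} + 4 \cdot 2\right)^{2} = \left(9 + 8\right)^{2} = 17^{2} = 289$)
$d \left(10 - 6\right) = 289 \left(10 - 6\right) = 289 \cdot 4 = 1156$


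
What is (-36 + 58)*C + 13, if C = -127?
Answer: -2781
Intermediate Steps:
(-36 + 58)*C + 13 = (-36 + 58)*(-127) + 13 = 22*(-127) + 13 = -2794 + 13 = -2781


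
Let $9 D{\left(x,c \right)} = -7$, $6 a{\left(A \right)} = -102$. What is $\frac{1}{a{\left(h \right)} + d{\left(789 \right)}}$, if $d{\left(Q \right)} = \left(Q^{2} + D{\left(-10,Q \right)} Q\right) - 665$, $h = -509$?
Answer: $\frac{3}{1863676} \approx 1.6097 \cdot 10^{-6}$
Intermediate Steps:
$a{\left(A \right)} = -17$ ($a{\left(A \right)} = \frac{1}{6} \left(-102\right) = -17$)
$D{\left(x,c \right)} = - \frac{7}{9}$ ($D{\left(x,c \right)} = \frac{1}{9} \left(-7\right) = - \frac{7}{9}$)
$d{\left(Q \right)} = -665 + Q^{2} - \frac{7 Q}{9}$ ($d{\left(Q \right)} = \left(Q^{2} - \frac{7 Q}{9}\right) - 665 = -665 + Q^{2} - \frac{7 Q}{9}$)
$\frac{1}{a{\left(h \right)} + d{\left(789 \right)}} = \frac{1}{-17 - \left(\frac{3836}{3} - 622521\right)} = \frac{1}{-17 - - \frac{1863727}{3}} = \frac{1}{-17 + \frac{1863727}{3}} = \frac{1}{\frac{1863676}{3}} = \frac{3}{1863676}$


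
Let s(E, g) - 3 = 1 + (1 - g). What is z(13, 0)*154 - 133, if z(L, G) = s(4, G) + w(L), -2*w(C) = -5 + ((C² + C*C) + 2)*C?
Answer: -339318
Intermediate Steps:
w(C) = 5/2 - C*(2 + 2*C²)/2 (w(C) = -(-5 + ((C² + C*C) + 2)*C)/2 = -(-5 + ((C² + C²) + 2)*C)/2 = -(-5 + (2*C² + 2)*C)/2 = -(-5 + (2 + 2*C²)*C)/2 = -(-5 + C*(2 + 2*C²))/2 = 5/2 - C*(2 + 2*C²)/2)
s(E, g) = 5 - g (s(E, g) = 3 + (1 + (1 - g)) = 3 + (2 - g) = 5 - g)
z(L, G) = 15/2 - G - L - L³ (z(L, G) = (5 - G) + (5/2 - L - L³) = 15/2 - G - L - L³)
z(13, 0)*154 - 133 = (15/2 - 1*0 - 1*13 - 1*13³)*154 - 133 = (15/2 + 0 - 13 - 1*2197)*154 - 133 = (15/2 + 0 - 13 - 2197)*154 - 133 = -4405/2*154 - 133 = -339185 - 133 = -339318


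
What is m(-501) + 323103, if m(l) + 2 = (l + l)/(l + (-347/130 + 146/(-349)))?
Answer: 7389511695493/22870453 ≈ 3.2310e+5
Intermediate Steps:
m(l) = -2 + 2*l/(-140083/45370 + l) (m(l) = -2 + (l + l)/(l + (-347/130 + 146/(-349))) = -2 + (2*l)/(l + (-347*1/130 + 146*(-1/349))) = -2 + (2*l)/(l + (-347/130 - 146/349)) = -2 + (2*l)/(l - 140083/45370) = -2 + (2*l)/(-140083/45370 + l) = -2 + 2*l/(-140083/45370 + l))
m(-501) + 323103 = 280166/(-140083 + 45370*(-501)) + 323103 = 280166/(-140083 - 22730370) + 323103 = 280166/(-22870453) + 323103 = 280166*(-1/22870453) + 323103 = -280166/22870453 + 323103 = 7389511695493/22870453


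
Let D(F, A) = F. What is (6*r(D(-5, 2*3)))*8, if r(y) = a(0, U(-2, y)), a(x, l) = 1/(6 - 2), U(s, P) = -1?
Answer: 12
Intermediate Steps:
a(x, l) = ¼ (a(x, l) = 1/4 = ¼)
r(y) = ¼
(6*r(D(-5, 2*3)))*8 = (6*(¼))*8 = (3/2)*8 = 12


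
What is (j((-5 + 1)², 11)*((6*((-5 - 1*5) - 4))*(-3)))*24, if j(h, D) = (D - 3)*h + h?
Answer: 870912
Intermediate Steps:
j(h, D) = h + h*(-3 + D) (j(h, D) = (-3 + D)*h + h = h*(-3 + D) + h = h + h*(-3 + D))
(j((-5 + 1)², 11)*((6*((-5 - 1*5) - 4))*(-3)))*24 = (((-5 + 1)²*(-2 + 11))*((6*((-5 - 1*5) - 4))*(-3)))*24 = (((-4)²*9)*((6*((-5 - 5) - 4))*(-3)))*24 = ((16*9)*((6*(-10 - 4))*(-3)))*24 = (144*((6*(-14))*(-3)))*24 = (144*(-84*(-3)))*24 = (144*252)*24 = 36288*24 = 870912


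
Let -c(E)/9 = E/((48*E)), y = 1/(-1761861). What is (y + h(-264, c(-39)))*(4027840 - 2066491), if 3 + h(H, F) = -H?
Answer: 300639314358760/587287 ≈ 5.1191e+8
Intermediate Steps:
y = -1/1761861 ≈ -5.6758e-7
c(E) = -3/16 (c(E) = -9*E/(48*E) = -9*E*1/(48*E) = -9*1/48 = -3/16)
h(H, F) = -3 - H
(y + h(-264, c(-39)))*(4027840 - 2066491) = (-1/1761861 + (-3 - 1*(-264)))*(4027840 - 2066491) = (-1/1761861 + (-3 + 264))*1961349 = (-1/1761861 + 261)*1961349 = (459845720/1761861)*1961349 = 300639314358760/587287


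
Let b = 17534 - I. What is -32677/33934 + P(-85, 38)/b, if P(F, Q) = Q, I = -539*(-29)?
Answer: -60894839/64576402 ≈ -0.94299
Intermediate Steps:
I = 15631
b = 1903 (b = 17534 - 1*15631 = 17534 - 15631 = 1903)
-32677/33934 + P(-85, 38)/b = -32677/33934 + 38/1903 = -60894839/64576402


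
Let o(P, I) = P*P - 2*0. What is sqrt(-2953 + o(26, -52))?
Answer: 3*I*sqrt(253) ≈ 47.718*I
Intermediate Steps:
o(P, I) = P**2 (o(P, I) = P**2 + 0 = P**2)
sqrt(-2953 + o(26, -52)) = sqrt(-2953 + 26**2) = sqrt(-2953 + 676) = sqrt(-2277) = 3*I*sqrt(253)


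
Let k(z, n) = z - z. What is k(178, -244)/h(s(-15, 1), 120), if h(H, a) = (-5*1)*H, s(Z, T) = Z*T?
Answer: 0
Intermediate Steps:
k(z, n) = 0
s(Z, T) = T*Z
h(H, a) = -5*H
k(178, -244)/h(s(-15, 1), 120) = 0/((-5*(-15))) = 0/75 = 0*(1/75) = 0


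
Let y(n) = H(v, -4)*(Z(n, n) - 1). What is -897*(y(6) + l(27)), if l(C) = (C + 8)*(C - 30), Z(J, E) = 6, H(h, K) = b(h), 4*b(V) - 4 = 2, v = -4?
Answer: 174915/2 ≈ 87458.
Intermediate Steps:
b(V) = 3/2 (b(V) = 1 + (1/4)*2 = 1 + 1/2 = 3/2)
H(h, K) = 3/2
y(n) = 15/2 (y(n) = 3*(6 - 1)/2 = (3/2)*5 = 15/2)
l(C) = (-30 + C)*(8 + C) (l(C) = (8 + C)*(-30 + C) = (-30 + C)*(8 + C))
-897*(y(6) + l(27)) = -897*(15/2 + (-240 + 27**2 - 22*27)) = -897*(15/2 + (-240 + 729 - 594)) = -897*(15/2 - 105) = -897*(-195/2) = 174915/2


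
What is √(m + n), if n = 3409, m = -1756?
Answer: √1653 ≈ 40.657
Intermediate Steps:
√(m + n) = √(-1756 + 3409) = √1653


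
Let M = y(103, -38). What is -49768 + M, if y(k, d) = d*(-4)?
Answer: -49616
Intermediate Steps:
y(k, d) = -4*d
M = 152 (M = -4*(-38) = 152)
-49768 + M = -49768 + 152 = -49616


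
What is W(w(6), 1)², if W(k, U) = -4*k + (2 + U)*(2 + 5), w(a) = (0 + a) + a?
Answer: 729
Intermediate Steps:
w(a) = 2*a (w(a) = a + a = 2*a)
W(k, U) = 14 - 4*k + 7*U (W(k, U) = -4*k + (2 + U)*7 = -4*k + (14 + 7*U) = 14 - 4*k + 7*U)
W(w(6), 1)² = (14 - 8*6 + 7*1)² = (14 - 4*12 + 7)² = (14 - 48 + 7)² = (-27)² = 729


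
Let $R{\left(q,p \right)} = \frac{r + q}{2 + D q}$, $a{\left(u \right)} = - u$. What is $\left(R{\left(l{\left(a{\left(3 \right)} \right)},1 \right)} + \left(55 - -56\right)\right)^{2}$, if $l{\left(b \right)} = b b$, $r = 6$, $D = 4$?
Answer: $\frac{17918289}{1444} \approx 12409.0$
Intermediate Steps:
$l{\left(b \right)} = b^{2}$
$R{\left(q,p \right)} = \frac{6 + q}{2 + 4 q}$
$\left(R{\left(l{\left(a{\left(3 \right)} \right)},1 \right)} + \left(55 - -56\right)\right)^{2} = \left(\frac{6 + \left(\left(-1\right) 3\right)^{2}}{2 \left(1 + 2 \left(\left(-1\right) 3\right)^{2}\right)} + \left(55 - -56\right)\right)^{2} = \left(\frac{6 + \left(-3\right)^{2}}{2 \left(1 + 2 \left(-3\right)^{2}\right)} + \left(55 + 56\right)\right)^{2} = \left(\frac{6 + 9}{2 \left(1 + 2 \cdot 9\right)} + 111\right)^{2} = \left(\frac{1}{2} \frac{1}{1 + 18} \cdot 15 + 111\right)^{2} = \left(\frac{1}{2} \cdot \frac{1}{19} \cdot 15 + 111\right)^{2} = \left(\frac{15}{38} + 111\right)^{2} = \left(\frac{4233}{38}\right)^{2} = \frac{17918289}{1444}$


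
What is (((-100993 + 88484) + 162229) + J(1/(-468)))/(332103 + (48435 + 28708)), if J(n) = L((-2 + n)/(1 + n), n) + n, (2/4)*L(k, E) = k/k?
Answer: 70069895/191527128 ≈ 0.36585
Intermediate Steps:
L(k, E) = 2 (L(k, E) = 2*(k/k) = 2*1 = 2)
J(n) = 2 + n
(((-100993 + 88484) + 162229) + J(1/(-468)))/(332103 + (48435 + 28708)) = (((-100993 + 88484) + 162229) + (2 + 1/(-468)))/(332103 + (48435 + 28708)) = ((-12509 + 162229) + (2 - 1/468))/(332103 + 77143) = (149720 + 935/468)/409246 = (70069895/468)*(1/409246) = 70069895/191527128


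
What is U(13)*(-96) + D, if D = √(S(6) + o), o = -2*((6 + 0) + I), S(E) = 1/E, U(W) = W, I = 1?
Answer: -1248 + I*√498/6 ≈ -1248.0 + 3.7193*I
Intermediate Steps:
o = -14 (o = -2*((6 + 0) + 1) = -2*(6 + 1) = -2*7 = -14)
D = I*√498/6 (D = √(1/6 - 14) = √(⅙ - 14) = √(-83/6) = I*√498/6 ≈ 3.7193*I)
U(13)*(-96) + D = 13*(-96) + I*√498/6 = -1248 + I*√498/6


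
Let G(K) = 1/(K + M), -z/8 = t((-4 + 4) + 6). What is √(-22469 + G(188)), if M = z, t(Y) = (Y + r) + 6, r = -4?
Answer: I*√86370805/62 ≈ 149.9*I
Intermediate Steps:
t(Y) = 2 + Y (t(Y) = (Y - 4) + 6 = (-4 + Y) + 6 = 2 + Y)
z = -64 (z = -8*(2 + ((-4 + 4) + 6)) = -8*(2 + (0 + 6)) = -8*(2 + 6) = -8*8 = -64)
M = -64
G(K) = 1/(-64 + K) (G(K) = 1/(K - 64) = 1/(-64 + K))
√(-22469 + G(188)) = √(-22469 + 1/(-64 + 188)) = √(-22469 + 1/124) = √(-2786155/124) = I*√86370805/62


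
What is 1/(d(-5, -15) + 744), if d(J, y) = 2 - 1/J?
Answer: 5/3731 ≈ 0.0013401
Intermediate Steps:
1/(d(-5, -15) + 744) = 1/((2 - 1/(-5)) + 744) = 1/((2 - 1*(-1/5)) + 744) = 1/((2 + 1/5) + 744) = 1/(11/5 + 744) = 1/(3731/5) = 5/3731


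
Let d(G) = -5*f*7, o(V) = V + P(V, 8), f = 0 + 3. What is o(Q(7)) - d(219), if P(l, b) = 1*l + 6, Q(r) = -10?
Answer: 91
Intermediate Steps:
f = 3
P(l, b) = 6 + l (P(l, b) = l + 6 = 6 + l)
o(V) = 6 + 2*V (o(V) = V + (6 + V) = 6 + 2*V)
d(G) = -105 (d(G) = -5*3*7 = -15*7 = -105)
o(Q(7)) - d(219) = (6 + 2*(-10)) - 1*(-105) = (6 - 20) + 105 = -14 + 105 = 91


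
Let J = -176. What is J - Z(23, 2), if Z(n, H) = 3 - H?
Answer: -177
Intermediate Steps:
J - Z(23, 2) = -176 - (3 - 1*2) = -176 - (3 - 2) = -176 - 1*1 = -176 - 1 = -177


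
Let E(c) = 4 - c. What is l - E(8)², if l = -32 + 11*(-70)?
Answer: -818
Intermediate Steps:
l = -802 (l = -32 - 770 = -802)
l - E(8)² = -802 - (4 - 1*8)² = -802 - (4 - 8)² = -802 - 1*(-4)² = -802 - 1*16 = -802 - 16 = -818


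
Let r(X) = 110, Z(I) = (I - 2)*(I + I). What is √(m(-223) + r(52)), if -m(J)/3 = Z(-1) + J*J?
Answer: I*√149095 ≈ 386.13*I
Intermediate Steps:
Z(I) = 2*I*(-2 + I) (Z(I) = (-2 + I)*(2*I) = 2*I*(-2 + I))
m(J) = -18 - 3*J² (m(J) = -3*(2*(-1)*(-2 - 1) + J*J) = -3*(2*(-1)*(-3) + J²) = -3*(6 + J²) = -18 - 3*J²)
√(m(-223) + r(52)) = √((-18 - 3*(-223)²) + 110) = √((-18 - 3*49729) + 110) = √((-18 - 149187) + 110) = √(-149205 + 110) = √(-149095) = I*√149095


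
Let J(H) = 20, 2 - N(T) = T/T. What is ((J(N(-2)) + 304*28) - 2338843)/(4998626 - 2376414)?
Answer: -2330311/2622212 ≈ -0.88868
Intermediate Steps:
N(T) = 1 (N(T) = 2 - T/T = 2 - 1*1 = 2 - 1 = 1)
((J(N(-2)) + 304*28) - 2338843)/(4998626 - 2376414) = ((20 + 304*28) - 2338843)/(4998626 - 2376414) = ((20 + 8512) - 2338843)/2622212 = (8532 - 2338843)*(1/2622212) = -2330311*1/2622212 = -2330311/2622212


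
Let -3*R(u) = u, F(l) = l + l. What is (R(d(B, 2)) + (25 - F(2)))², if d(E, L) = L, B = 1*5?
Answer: 3721/9 ≈ 413.44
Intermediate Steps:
B = 5
F(l) = 2*l
R(u) = -u/3
(R(d(B, 2)) + (25 - F(2)))² = (-⅓*2 + (25 - 2*2))² = (-⅔ + (25 - 1*4))² = (-⅔ + (25 - 4))² = (-⅔ + 21)² = (61/3)² = 3721/9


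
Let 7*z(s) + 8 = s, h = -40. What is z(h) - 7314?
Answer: -51246/7 ≈ -7320.9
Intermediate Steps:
z(s) = -8/7 + s/7
z(h) - 7314 = (-8/7 + (⅐)*(-40)) - 7314 = (-8/7 - 40/7) - 7314 = -48/7 - 7314 = -51246/7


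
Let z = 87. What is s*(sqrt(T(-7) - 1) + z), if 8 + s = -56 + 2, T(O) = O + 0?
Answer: -5394 - 124*I*sqrt(2) ≈ -5394.0 - 175.36*I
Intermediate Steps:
T(O) = O
s = -62 (s = -8 + (-56 + 2) = -8 - 54 = -62)
s*(sqrt(T(-7) - 1) + z) = -62*(sqrt(-7 - 1) + 87) = -62*(sqrt(-8) + 87) = -62*(2*I*sqrt(2) + 87) = -62*(87 + 2*I*sqrt(2)) = -5394 - 124*I*sqrt(2)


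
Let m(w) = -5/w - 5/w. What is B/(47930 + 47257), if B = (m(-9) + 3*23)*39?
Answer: 8203/285561 ≈ 0.028726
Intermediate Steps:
m(w) = -10/w
B = 8203/3 (B = (-10/(-9) + 3*23)*39 = (-10*(-⅑) + 69)*39 = (10/9 + 69)*39 = (631/9)*39 = 8203/3 ≈ 2734.3)
B/(47930 + 47257) = 8203/(3*(47930 + 47257)) = (8203/3)/95187 = (8203/3)*(1/95187) = 8203/285561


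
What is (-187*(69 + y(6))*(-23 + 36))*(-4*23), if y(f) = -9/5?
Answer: 75147072/5 ≈ 1.5029e+7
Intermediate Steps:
y(f) = -9/5 (y(f) = -9*1/5 = -9/5)
(-187*(69 + y(6))*(-23 + 36))*(-4*23) = (-187*(69 - 9/5)*(-23 + 36))*(-4*23) = -62832*13/5*(-92) = -187*4368/5*(-92) = -816816/5*(-92) = 75147072/5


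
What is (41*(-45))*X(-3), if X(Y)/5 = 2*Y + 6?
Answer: 0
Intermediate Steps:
X(Y) = 30 + 10*Y (X(Y) = 5*(2*Y + 6) = 5*(6 + 2*Y) = 30 + 10*Y)
(41*(-45))*X(-3) = (41*(-45))*(30 + 10*(-3)) = -1845*(30 - 30) = -1845*0 = 0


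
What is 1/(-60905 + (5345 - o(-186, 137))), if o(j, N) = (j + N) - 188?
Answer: -1/55323 ≈ -1.8076e-5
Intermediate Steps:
o(j, N) = -188 + N + j (o(j, N) = (N + j) - 188 = -188 + N + j)
1/(-60905 + (5345 - o(-186, 137))) = 1/(-60905 + (5345 - (-188 + 137 - 186))) = 1/(-60905 + (5345 - 1*(-237))) = 1/(-60905 + (5345 + 237)) = 1/(-60905 + 5582) = 1/(-55323) = -1/55323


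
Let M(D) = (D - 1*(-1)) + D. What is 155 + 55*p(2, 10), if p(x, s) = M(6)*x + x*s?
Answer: 2685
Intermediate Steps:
M(D) = 1 + 2*D (M(D) = (D + 1) + D = (1 + D) + D = 1 + 2*D)
p(x, s) = 13*x + s*x (p(x, s) = (1 + 2*6)*x + x*s = (1 + 12)*x + s*x = 13*x + s*x)
155 + 55*p(2, 10) = 155 + 55*(2*(13 + 10)) = 155 + 55*(2*23) = 155 + 55*46 = 155 + 2530 = 2685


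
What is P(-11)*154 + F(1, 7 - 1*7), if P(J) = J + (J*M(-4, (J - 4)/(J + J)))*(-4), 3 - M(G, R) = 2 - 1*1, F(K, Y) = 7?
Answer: 11865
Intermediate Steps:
M(G, R) = 2 (M(G, R) = 3 - (2 - 1*1) = 3 - (2 - 1) = 3 - 1*1 = 3 - 1 = 2)
P(J) = -7*J (P(J) = J + (J*2)*(-4) = J + (2*J)*(-4) = J - 8*J = -7*J)
P(-11)*154 + F(1, 7 - 1*7) = -7*(-11)*154 + 7 = 77*154 + 7 = 11858 + 7 = 11865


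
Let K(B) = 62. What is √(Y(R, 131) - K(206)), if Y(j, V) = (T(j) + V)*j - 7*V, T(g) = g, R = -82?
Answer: I*√4997 ≈ 70.689*I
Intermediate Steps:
Y(j, V) = -7*V + j*(V + j) (Y(j, V) = (j + V)*j - 7*V = (V + j)*j - 7*V = j*(V + j) - 7*V = -7*V + j*(V + j))
√(Y(R, 131) - K(206)) = √(((-82)² - 7*131 + 131*(-82)) - 1*62) = √((6724 - 917 - 10742) - 62) = √(-4935 - 62) = √(-4997) = I*√4997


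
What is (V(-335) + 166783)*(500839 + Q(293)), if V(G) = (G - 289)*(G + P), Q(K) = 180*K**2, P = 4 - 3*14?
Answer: 6374045148565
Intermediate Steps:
P = -38 (P = 4 - 42 = -38)
V(G) = (-289 + G)*(-38 + G) (V(G) = (G - 289)*(G - 38) = (-289 + G)*(-38 + G))
(V(-335) + 166783)*(500839 + Q(293)) = ((10982 + (-335)**2 - 327*(-335)) + 166783)*(500839 + 180*293**2) = ((10982 + 112225 + 109545) + 166783)*(500839 + 180*85849) = (232752 + 166783)*(500839 + 15452820) = 399535*15953659 = 6374045148565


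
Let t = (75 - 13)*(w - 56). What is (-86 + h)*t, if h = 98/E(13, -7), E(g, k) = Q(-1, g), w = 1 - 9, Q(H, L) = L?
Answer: 4047360/13 ≈ 3.1134e+5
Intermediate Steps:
w = -8
E(g, k) = g
t = -3968 (t = (75 - 13)*(-8 - 56) = 62*(-64) = -3968)
h = 98/13 ≈ 7.5385
(-86 + h)*t = (-86 + 98/13)*(-3968) = -1020/13*(-3968) = 4047360/13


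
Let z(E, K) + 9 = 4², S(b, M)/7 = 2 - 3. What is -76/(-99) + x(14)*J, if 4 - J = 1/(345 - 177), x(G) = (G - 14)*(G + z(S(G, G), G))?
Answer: 76/99 ≈ 0.76768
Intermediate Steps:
S(b, M) = -7 (S(b, M) = 7*(2 - 3) = 7*(-1) = -7)
z(E, K) = 7 (z(E, K) = -9 + 4² = -9 + 16 = 7)
x(G) = (-14 + G)*(7 + G) (x(G) = (G - 14)*(G + 7) = (-14 + G)*(7 + G))
J = 671/168 (J = 4 - 1/(345 - 177) = 4 - 1/168 = 671/168 ≈ 3.9940)
-76/(-99) + x(14)*J = -76/(-99) + (-98 + 14² - 7*14)*(671/168) = -76*(-1/99) + (-98 + 196 - 98)*(671/168) = 76/99 + 0*(671/168) = 76/99 + 0 = 76/99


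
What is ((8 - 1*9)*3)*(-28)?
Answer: 84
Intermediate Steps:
((8 - 1*9)*3)*(-28) = ((8 - 9)*3)*(-28) = -1*3*(-28) = -3*(-28) = 84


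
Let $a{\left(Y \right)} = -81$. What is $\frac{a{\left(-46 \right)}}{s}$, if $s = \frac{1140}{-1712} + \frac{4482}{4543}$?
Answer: $- \frac{52498908}{207847} \approx -252.58$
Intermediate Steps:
$s = \frac{623541}{1944404}$ ($s = 1140 \left(- \frac{1}{1712}\right) + 4482 \cdot \frac{1}{4543} = - \frac{285}{428} + \frac{4482}{4543} = \frac{623541}{1944404} \approx 0.32068$)
$\frac{a{\left(-46 \right)}}{s} = - \frac{81}{\frac{623541}{1944404}} = \left(-81\right) \frac{1944404}{623541} = - \frac{52498908}{207847}$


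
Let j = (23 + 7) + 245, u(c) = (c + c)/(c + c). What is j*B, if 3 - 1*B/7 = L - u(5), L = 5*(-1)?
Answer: 17325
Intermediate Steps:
L = -5
u(c) = 1 (u(c) = (2*c)/((2*c)) = (2*c)*(1/(2*c)) = 1)
j = 275 (j = 30 + 245 = 275)
B = 63 (B = 21 - 7*(-5 - 1*1) = 21 - 7*(-5 - 1) = 21 - 7*(-6) = 21 + 42 = 63)
j*B = 275*63 = 17325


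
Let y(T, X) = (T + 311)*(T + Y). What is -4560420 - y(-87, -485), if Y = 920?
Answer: -4747012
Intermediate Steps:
y(T, X) = (311 + T)*(920 + T) (y(T, X) = (T + 311)*(T + 920) = (311 + T)*(920 + T))
-4560420 - y(-87, -485) = -4560420 - (286120 + (-87)**2 + 1231*(-87)) = -4560420 - (286120 + 7569 - 107097) = -4560420 - 1*186592 = -4560420 - 186592 = -4747012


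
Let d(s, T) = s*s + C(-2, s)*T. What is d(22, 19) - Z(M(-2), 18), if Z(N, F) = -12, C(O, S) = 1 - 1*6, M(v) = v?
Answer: 401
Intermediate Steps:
C(O, S) = -5 (C(O, S) = 1 - 6 = -5)
d(s, T) = s² - 5*T (d(s, T) = s*s - 5*T = s² - 5*T)
d(22, 19) - Z(M(-2), 18) = (22² - 5*19) - 1*(-12) = (484 - 95) + 12 = 389 + 12 = 401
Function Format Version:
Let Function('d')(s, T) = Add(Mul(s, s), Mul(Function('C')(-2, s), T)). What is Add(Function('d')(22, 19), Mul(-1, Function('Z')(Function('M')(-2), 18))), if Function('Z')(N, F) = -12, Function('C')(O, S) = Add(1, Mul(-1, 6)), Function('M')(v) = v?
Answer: 401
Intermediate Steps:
Function('C')(O, S) = -5 (Function('C')(O, S) = Add(1, -6) = -5)
Function('d')(s, T) = Add(Pow(s, 2), Mul(-5, T)) (Function('d')(s, T) = Add(Mul(s, s), Mul(-5, T)) = Add(Pow(s, 2), Mul(-5, T)))
Add(Function('d')(22, 19), Mul(-1, Function('Z')(Function('M')(-2), 18))) = Add(Add(Pow(22, 2), Mul(-5, 19)), Mul(-1, -12)) = Add(Add(484, -95), 12) = Add(389, 12) = 401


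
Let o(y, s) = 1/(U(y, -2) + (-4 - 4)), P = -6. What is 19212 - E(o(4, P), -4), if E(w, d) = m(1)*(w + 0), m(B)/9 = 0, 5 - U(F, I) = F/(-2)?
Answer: 19212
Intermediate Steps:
U(F, I) = 5 + F/2 (U(F, I) = 5 - F/(-2) = 5 - F*(-1)/2 = 5 - (-1)*F/2 = 5 + F/2)
o(y, s) = 1/(-3 + y/2) (o(y, s) = 1/((5 + y/2) + (-4 - 4)) = 1/((5 + y/2) - 8) = 1/(-3 + y/2))
m(B) = 0 (m(B) = 9*0 = 0)
E(w, d) = 0 (E(w, d) = 0*(w + 0) = 0*w = 0)
19212 - E(o(4, P), -4) = 19212 - 1*0 = 19212 + 0 = 19212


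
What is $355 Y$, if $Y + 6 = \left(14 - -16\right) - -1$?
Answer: $8875$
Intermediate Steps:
$Y = 25$ ($Y = -6 + \left(\left(14 - -16\right) - -1\right) = -6 + \left(\left(14 + 16\right) + 1\right) = -6 + \left(30 + 1\right) = -6 + 31 = 25$)
$355 Y = 355 \cdot 25 = 8875$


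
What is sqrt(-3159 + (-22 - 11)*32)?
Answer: I*sqrt(4215) ≈ 64.923*I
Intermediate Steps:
sqrt(-3159 + (-22 - 11)*32) = sqrt(-3159 - 33*32) = sqrt(-3159 - 1056) = sqrt(-4215) = I*sqrt(4215)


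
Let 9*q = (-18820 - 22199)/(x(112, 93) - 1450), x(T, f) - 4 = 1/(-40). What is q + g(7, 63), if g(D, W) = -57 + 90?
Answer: 6273179/173523 ≈ 36.152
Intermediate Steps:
x(T, f) = 159/40 (x(T, f) = 4 + 1/(-40) = 4 - 1/40 = 159/40)
g(D, W) = 33
q = 546920/173523 (q = ((-18820 - 22199)/(159/40 - 1450))/9 = (-41019/(-57841/40))/9 = (-41019*(-40/57841))/9 = (⅑)*(1640760/57841) = 546920/173523 ≈ 3.1519)
q + g(7, 63) = 546920/173523 + 33 = 6273179/173523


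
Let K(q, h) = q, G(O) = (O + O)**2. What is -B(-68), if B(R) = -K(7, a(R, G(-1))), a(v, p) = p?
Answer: 7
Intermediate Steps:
G(O) = 4*O**2 (G(O) = (2*O)**2 = 4*O**2)
B(R) = -7 (B(R) = -1*7 = -7)
-B(-68) = -1*(-7) = 7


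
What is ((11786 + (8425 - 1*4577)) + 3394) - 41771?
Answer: -22743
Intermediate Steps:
((11786 + (8425 - 1*4577)) + 3394) - 41771 = ((11786 + (8425 - 4577)) + 3394) - 41771 = ((11786 + 3848) + 3394) - 41771 = (15634 + 3394) - 41771 = 19028 - 41771 = -22743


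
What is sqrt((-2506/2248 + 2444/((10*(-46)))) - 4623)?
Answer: 3*I*sqrt(2148587866365)/64630 ≈ 68.04*I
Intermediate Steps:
sqrt((-2506/2248 + 2444/((10*(-46)))) - 4623) = sqrt((-2506*1/2248 + 2444/(-460)) - 4623) = sqrt((-1253/1124 + 2444*(-1/460)) - 4623) = sqrt((-1253/1124 - 611/115) - 4623) = sqrt(-830859/129260 - 4623) = sqrt(-598399839/129260) = 3*I*sqrt(2148587866365)/64630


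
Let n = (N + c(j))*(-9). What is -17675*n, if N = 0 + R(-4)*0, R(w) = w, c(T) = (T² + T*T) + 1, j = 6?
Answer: 11612475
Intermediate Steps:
c(T) = 1 + 2*T² (c(T) = (T² + T²) + 1 = 2*T² + 1 = 1 + 2*T²)
N = 0 (N = 0 - 4*0 = 0 + 0 = 0)
n = -657 (n = (0 + (1 + 2*6²))*(-9) = (0 + (1 + 2*36))*(-9) = (0 + (1 + 72))*(-9) = (0 + 73)*(-9) = 73*(-9) = -657)
-17675*n = -17675*(-657) = 11612475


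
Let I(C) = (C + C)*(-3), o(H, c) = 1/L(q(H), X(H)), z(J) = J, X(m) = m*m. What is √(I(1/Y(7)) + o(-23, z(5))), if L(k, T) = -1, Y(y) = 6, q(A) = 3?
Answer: I*√2 ≈ 1.4142*I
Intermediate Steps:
X(m) = m²
o(H, c) = -1 (o(H, c) = 1/(-1) = -1)
I(C) = -6*C (I(C) = (2*C)*(-3) = -6*C)
√(I(1/Y(7)) + o(-23, z(5))) = √(-6/6 - 1) = √(-6*⅙ - 1) = √(-1 - 1) = √(-2) = I*√2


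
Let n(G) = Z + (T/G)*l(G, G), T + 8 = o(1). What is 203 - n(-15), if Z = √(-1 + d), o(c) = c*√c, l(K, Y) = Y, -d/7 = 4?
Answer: 210 - I*√29 ≈ 210.0 - 5.3852*I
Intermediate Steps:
d = -28 (d = -7*4 = -28)
o(c) = c^(3/2)
T = -7 (T = -8 + 1^(3/2) = -8 + 1 = -7)
Z = I*√29 (Z = √(-1 - 28) = √(-29) = I*√29 ≈ 5.3852*I)
n(G) = -7 + I*√29 (n(G) = I*√29 + (-7/G)*G = I*√29 - 7 = -7 + I*√29)
203 - n(-15) = 203 - (-7 + I*√29) = 203 + (7 - I*√29) = 210 - I*√29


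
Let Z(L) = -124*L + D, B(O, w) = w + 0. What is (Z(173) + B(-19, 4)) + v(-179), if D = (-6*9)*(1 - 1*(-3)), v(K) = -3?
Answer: -21667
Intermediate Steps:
D = -216 (D = -54*(1 + 3) = -54*4 = -216)
B(O, w) = w
Z(L) = -216 - 124*L (Z(L) = -124*L - 216 = -216 - 124*L)
(Z(173) + B(-19, 4)) + v(-179) = ((-216 - 124*173) + 4) - 3 = ((-216 - 21452) + 4) - 3 = (-21668 + 4) - 3 = -21664 - 3 = -21667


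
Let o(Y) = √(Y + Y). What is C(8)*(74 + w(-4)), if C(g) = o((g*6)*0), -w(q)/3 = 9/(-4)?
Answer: 0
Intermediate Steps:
w(q) = 27/4 (w(q) = -27/(-4) = -27*(-1)/4 = -3*(-9/4) = 27/4)
o(Y) = √2*√Y (o(Y) = √(2*Y) = √2*√Y)
C(g) = 0 (C(g) = √2*√((g*6)*0) = √2*√((6*g)*0) = √2*√0 = √2*0 = 0)
C(8)*(74 + w(-4)) = 0*(74 + 27/4) = 0*(323/4) = 0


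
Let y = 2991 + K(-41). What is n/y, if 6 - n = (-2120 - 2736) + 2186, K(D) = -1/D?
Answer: 27429/30658 ≈ 0.89468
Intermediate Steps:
y = 122632/41 (y = 2991 - 1/(-41) = 2991 - 1*(-1/41) = 2991 + 1/41 = 122632/41 ≈ 2991.0)
n = 2676 (n = 6 - ((-2120 - 2736) + 2186) = 6 - (-4856 + 2186) = 6 - 1*(-2670) = 6 + 2670 = 2676)
n/y = 2676/(122632/41) = 2676*(41/122632) = 27429/30658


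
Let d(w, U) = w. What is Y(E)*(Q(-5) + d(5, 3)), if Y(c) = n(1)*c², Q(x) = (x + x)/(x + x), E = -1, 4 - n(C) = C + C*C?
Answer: 12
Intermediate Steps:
n(C) = 4 - C - C² (n(C) = 4 - (C + C*C) = 4 - (C + C²) = 4 + (-C - C²) = 4 - C - C²)
Q(x) = 1 (Q(x) = (2*x)/((2*x)) = (2*x)*(1/(2*x)) = 1)
Y(c) = 2*c² (Y(c) = (4 - 1*1 - 1*1²)*c² = (4 - 1 - 1*1)*c² = (4 - 1 - 1)*c² = 2*c²)
Y(E)*(Q(-5) + d(5, 3)) = (2*(-1)²)*(1 + 5) = (2*1)*6 = 2*6 = 12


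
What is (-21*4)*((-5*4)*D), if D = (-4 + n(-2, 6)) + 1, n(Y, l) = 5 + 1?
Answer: 5040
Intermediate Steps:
n(Y, l) = 6
D = 3 (D = (-4 + 6) + 1 = 2 + 1 = 3)
(-21*4)*((-5*4)*D) = (-21*4)*(-5*4*3) = -(-1680)*3 = -84*(-60) = 5040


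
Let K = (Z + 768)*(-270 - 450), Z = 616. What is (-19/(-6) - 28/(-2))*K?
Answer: -17106240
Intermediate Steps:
K = -996480 (K = (616 + 768)*(-270 - 450) = 1384*(-720) = -996480)
(-19/(-6) - 28/(-2))*K = (-19/(-6) - 28/(-2))*(-996480) = (-19*(-⅙) - 28*(-½))*(-996480) = (19/6 + 14)*(-996480) = (103/6)*(-996480) = -17106240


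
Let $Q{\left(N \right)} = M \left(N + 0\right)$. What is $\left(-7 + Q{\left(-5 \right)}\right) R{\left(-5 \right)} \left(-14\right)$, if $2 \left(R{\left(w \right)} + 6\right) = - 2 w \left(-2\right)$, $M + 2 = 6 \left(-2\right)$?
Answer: $14112$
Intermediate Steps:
$M = -14$ ($M = -2 + 6 \left(-2\right) = -2 - 12 = -14$)
$R{\left(w \right)} = -6 + 2 w$ ($R{\left(w \right)} = -6 + \frac{- 2 w \left(-2\right)}{2} = -6 + \frac{4 w}{2} = -6 + 2 w$)
$Q{\left(N \right)} = - 14 N$ ($Q{\left(N \right)} = - 14 \left(N + 0\right) = - 14 N$)
$\left(-7 + Q{\left(-5 \right)}\right) R{\left(-5 \right)} \left(-14\right) = \left(-7 - -70\right) \left(-6 + 2 \left(-5\right)\right) \left(-14\right) = \left(-7 + 70\right) \left(-6 - 10\right) \left(-14\right) = 63 \left(\left(-16\right) \left(-14\right)\right) = 63 \cdot 224 = 14112$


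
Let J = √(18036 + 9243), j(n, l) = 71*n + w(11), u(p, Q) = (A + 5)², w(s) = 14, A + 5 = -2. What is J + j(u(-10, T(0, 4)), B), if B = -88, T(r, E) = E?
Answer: 298 + 3*√3031 ≈ 463.16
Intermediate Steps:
A = -7 (A = -5 - 2 = -7)
u(p, Q) = 4 (u(p, Q) = (-7 + 5)² = (-2)² = 4)
j(n, l) = 14 + 71*n (j(n, l) = 71*n + 14 = 14 + 71*n)
J = 3*√3031 (J = √27279 = 3*√3031 ≈ 165.16)
J + j(u(-10, T(0, 4)), B) = 3*√3031 + (14 + 71*4) = 3*√3031 + (14 + 284) = 3*√3031 + 298 = 298 + 3*√3031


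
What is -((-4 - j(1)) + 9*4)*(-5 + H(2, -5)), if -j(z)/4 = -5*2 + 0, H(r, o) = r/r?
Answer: -32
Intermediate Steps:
H(r, o) = 1
j(z) = 40 (j(z) = -4*(-5*2 + 0) = -4*(-10 + 0) = -4*(-10) = 40)
-((-4 - j(1)) + 9*4)*(-5 + H(2, -5)) = -((-4 - 1*40) + 9*4)*(-5 + 1) = -((-4 - 40) + 36)*(-4) = -(-44 + 36)*(-4) = -(-8)*(-4) = -1*32 = -32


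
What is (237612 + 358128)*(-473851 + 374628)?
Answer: -59111110020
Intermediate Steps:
(237612 + 358128)*(-473851 + 374628) = 595740*(-99223) = -59111110020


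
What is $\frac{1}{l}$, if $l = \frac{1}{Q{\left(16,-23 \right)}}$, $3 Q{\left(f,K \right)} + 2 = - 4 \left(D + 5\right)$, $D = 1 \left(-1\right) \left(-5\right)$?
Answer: $-14$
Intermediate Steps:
$D = 5$ ($D = \left(-1\right) \left(-5\right) = 5$)
$Q{\left(f,K \right)} = -14$ ($Q{\left(f,K \right)} = - \frac{2}{3} + \frac{\left(-4\right) \left(5 + 5\right)}{3} = - \frac{2}{3} + \frac{\left(-4\right) 10}{3} = - \frac{2}{3} + \frac{1}{3} \left(-40\right) = - \frac{2}{3} - \frac{40}{3} = -14$)
$l = - \frac{1}{14}$ ($l = \frac{1}{-14} = - \frac{1}{14} \approx -0.071429$)
$\frac{1}{l} = \frac{1}{- \frac{1}{14}} = -14$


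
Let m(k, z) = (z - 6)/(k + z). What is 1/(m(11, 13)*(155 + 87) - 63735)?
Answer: -12/763973 ≈ -1.5707e-5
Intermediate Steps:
m(k, z) = (-6 + z)/(k + z)
1/(m(11, 13)*(155 + 87) - 63735) = 1/(((-6 + 13)/(11 + 13))*(155 + 87) - 63735) = 1/((7/24)*242 - 63735) = 1/(847/12 - 63735) = 1/(-763973/12) = -12/763973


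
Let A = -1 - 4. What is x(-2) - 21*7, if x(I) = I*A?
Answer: -137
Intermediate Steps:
A = -5
x(I) = -5*I (x(I) = I*(-5) = -5*I)
x(-2) - 21*7 = -5*(-2) - 21*7 = 10 - 147 = -137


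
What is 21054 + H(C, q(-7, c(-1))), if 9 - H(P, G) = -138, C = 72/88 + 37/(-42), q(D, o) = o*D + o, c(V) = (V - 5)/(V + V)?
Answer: 21201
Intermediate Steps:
c(V) = (-5 + V)/(2*V) (c(V) = (-5 + V)/((2*V)) = (-5 + V)*(1/(2*V)) = (-5 + V)/(2*V))
q(D, o) = o + D*o (q(D, o) = D*o + o = o + D*o)
C = -29/462 (C = 72*(1/88) + 37*(-1/42) = 9/11 - 37/42 = -29/462 ≈ -0.062771)
H(P, G) = 147 (H(P, G) = 9 - 1*(-138) = 9 + 138 = 147)
21054 + H(C, q(-7, c(-1))) = 21054 + 147 = 21201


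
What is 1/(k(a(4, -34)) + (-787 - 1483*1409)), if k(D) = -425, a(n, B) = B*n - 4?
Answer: -1/2090759 ≈ -4.7830e-7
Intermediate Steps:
a(n, B) = -4 + B*n
1/(k(a(4, -34)) + (-787 - 1483*1409)) = 1/(-425 + (-787 - 1483*1409)) = 1/(-425 + (-787 - 2089547)) = 1/(-425 - 2090334) = 1/(-2090759) = -1/2090759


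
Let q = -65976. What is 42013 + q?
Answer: -23963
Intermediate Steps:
42013 + q = 42013 - 65976 = -23963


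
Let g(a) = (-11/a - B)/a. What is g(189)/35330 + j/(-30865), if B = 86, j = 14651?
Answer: -3698079993331/7790467546890 ≈ -0.47469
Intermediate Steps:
g(a) = (-86 - 11/a)/a (g(a) = (-11/a - 1*86)/a = (-11/a - 86)/a = (-86 - 11/a)/a)
g(189)/35330 + j/(-30865) = ((-11 - 86*189)/189**2)/35330 + 14651/(-30865) = ((-11 - 16254)/35721)*(1/35330) + 14651*(-1/30865) = ((1/35721)*(-16265))*(1/35330) - 14651/30865 = -16265/35721*1/35330 - 14651/30865 = -3253/252404586 - 14651/30865 = -3698079993331/7790467546890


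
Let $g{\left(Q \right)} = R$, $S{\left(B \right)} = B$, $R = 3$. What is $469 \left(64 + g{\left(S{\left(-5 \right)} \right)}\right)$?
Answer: $31423$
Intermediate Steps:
$g{\left(Q \right)} = 3$
$469 \left(64 + g{\left(S{\left(-5 \right)} \right)}\right) = 469 \left(64 + 3\right) = 469 \cdot 67 = 31423$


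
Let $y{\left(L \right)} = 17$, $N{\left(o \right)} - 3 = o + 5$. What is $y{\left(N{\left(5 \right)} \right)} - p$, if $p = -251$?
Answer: $268$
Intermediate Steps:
$N{\left(o \right)} = 8 + o$ ($N{\left(o \right)} = 3 + \left(o + 5\right) = 3 + \left(5 + o\right) = 8 + o$)
$y{\left(N{\left(5 \right)} \right)} - p = 17 - -251 = 17 + 251 = 268$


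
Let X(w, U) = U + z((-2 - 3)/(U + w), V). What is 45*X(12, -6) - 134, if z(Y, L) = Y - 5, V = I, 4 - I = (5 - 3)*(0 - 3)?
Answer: -1333/2 ≈ -666.50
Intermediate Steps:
I = 10 (I = 4 - (5 - 3)*(0 - 3) = 4 - 2*(-3) = 4 - 1*(-6) = 4 + 6 = 10)
V = 10
z(Y, L) = -5 + Y
X(w, U) = -5 + U - 5/(U + w) (X(w, U) = U + (-5 + (-2 - 3)/(U + w)) = U + (-5 - 5/(U + w)) = -5 + U - 5/(U + w))
45*X(12, -6) - 134 = 45*((-5 + (-5 - 6)*(-6 + 12))/(-6 + 12)) - 134 = 45*((-5 - 11*6)/6) - 134 = 45*((-5 - 66)/6) - 134 = 45*((1/6)*(-71)) - 134 = 45*(-71/6) - 134 = -1065/2 - 134 = -1333/2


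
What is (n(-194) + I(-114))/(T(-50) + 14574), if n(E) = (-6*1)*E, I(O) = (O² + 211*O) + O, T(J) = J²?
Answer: -5004/8537 ≈ -0.58615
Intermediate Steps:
I(O) = O² + 212*O
n(E) = -6*E
(n(-194) + I(-114))/(T(-50) + 14574) = (-6*(-194) - 114*(212 - 114))/((-50)² + 14574) = (1164 - 114*98)/(2500 + 14574) = (1164 - 11172)/17074 = -10008*1/17074 = -5004/8537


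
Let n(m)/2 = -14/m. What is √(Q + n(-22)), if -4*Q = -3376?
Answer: √102278/11 ≈ 29.074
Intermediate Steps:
Q = 844 (Q = -¼*(-3376) = 844)
n(m) = -28/m (n(m) = 2*(-14/m) = -28/m)
√(Q + n(-22)) = √(844 - 28/(-22)) = √(844 - 28*(-1/22)) = √(844 + 14/11) = √(9298/11) = √102278/11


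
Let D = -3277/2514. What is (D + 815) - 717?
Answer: 243095/2514 ≈ 96.697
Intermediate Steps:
D = -3277/2514 (D = -3277*1/2514 = -3277/2514 ≈ -1.3035)
(D + 815) - 717 = (-3277/2514 + 815) - 717 = 2045633/2514 - 717 = 243095/2514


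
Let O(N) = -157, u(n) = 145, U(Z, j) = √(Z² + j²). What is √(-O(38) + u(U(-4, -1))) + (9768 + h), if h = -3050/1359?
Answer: 13271662/1359 + √302 ≈ 9783.1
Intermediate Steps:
h = -3050/1359 (h = -3050*1/1359 = -3050/1359 ≈ -2.2443)
√(-O(38) + u(U(-4, -1))) + (9768 + h) = √(-1*(-157) + 145) + (9768 - 3050/1359) = √(157 + 145) + 13271662/1359 = √302 + 13271662/1359 = 13271662/1359 + √302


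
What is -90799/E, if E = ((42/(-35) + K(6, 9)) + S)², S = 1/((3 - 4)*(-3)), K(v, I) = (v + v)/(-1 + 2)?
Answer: -20429775/27889 ≈ -732.54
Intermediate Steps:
K(v, I) = 2*v (K(v, I) = (2*v)/1 = (2*v)*1 = 2*v)
S = ⅓ (S = 1/(-1*(-3)) = 1/3 = ⅓ ≈ 0.33333)
E = 27889/225 (E = ((42/(-35) + 2*6) + ⅓)² = ((42*(-1/35) + 12) + ⅓)² = ((-6/5 + 12) + ⅓)² = (54/5 + ⅓)² = (167/15)² = 27889/225 ≈ 123.95)
-90799/E = -90799/27889/225 = -90799*225/27889 = -20429775/27889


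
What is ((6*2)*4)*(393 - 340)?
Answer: 2544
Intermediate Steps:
((6*2)*4)*(393 - 340) = (12*4)*53 = 48*53 = 2544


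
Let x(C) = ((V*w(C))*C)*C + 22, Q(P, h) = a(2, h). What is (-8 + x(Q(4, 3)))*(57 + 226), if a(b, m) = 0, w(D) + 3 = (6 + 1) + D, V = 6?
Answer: 3962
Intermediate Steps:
w(D) = 4 + D (w(D) = -3 + ((6 + 1) + D) = -3 + (7 + D) = 4 + D)
Q(P, h) = 0
x(C) = 22 + C²*(24 + 6*C) (x(C) = ((6*(4 + C))*C)*C + 22 = ((24 + 6*C)*C)*C + 22 = (C*(24 + 6*C))*C + 22 = C²*(24 + 6*C) + 22 = 22 + C²*(24 + 6*C))
(-8 + x(Q(4, 3)))*(57 + 226) = (-8 + (22 + 6*0²*(4 + 0)))*(57 + 226) = (-8 + (22 + 6*0*4))*283 = (-8 + (22 + 0))*283 = (-8 + 22)*283 = 14*283 = 3962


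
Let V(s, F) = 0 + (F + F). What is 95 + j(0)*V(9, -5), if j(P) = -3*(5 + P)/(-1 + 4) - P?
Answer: 145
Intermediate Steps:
V(s, F) = 2*F (V(s, F) = 0 + 2*F = 2*F)
j(P) = -5 - 2*P (j(P) = -(5 + P) - P = -3*(5/3 + P/3) - P = (-5 - P) - P = -5 - 2*P)
95 + j(0)*V(9, -5) = 95 + (-5 - 2*0)*(2*(-5)) = 95 + (-5 + 0)*(-10) = 95 - 5*(-10) = 95 + 50 = 145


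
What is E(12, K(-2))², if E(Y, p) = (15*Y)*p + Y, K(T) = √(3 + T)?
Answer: 36864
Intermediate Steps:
E(Y, p) = Y + 15*Y*p (E(Y, p) = 15*Y*p + Y = Y + 15*Y*p)
E(12, K(-2))² = (12*(1 + 15*√(3 - 2)))² = (12*(1 + 15*√1))² = (12*(1 + 15*1))² = (12*(1 + 15))² = (12*16)² = 192² = 36864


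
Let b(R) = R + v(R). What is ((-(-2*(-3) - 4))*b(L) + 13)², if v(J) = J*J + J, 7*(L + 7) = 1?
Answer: 6901129/2401 ≈ 2874.3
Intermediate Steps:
L = -48/7 (L = -7 + (⅐)*1 = -7 + ⅐ = -48/7 ≈ -6.8571)
v(J) = J + J² (v(J) = J² + J = J + J²)
b(R) = R + R*(1 + R)
((-(-2*(-3) - 4))*b(L) + 13)² = ((-(-2*(-3) - 4))*(-48*(2 - 48/7)/7) + 13)² = ((-(6 - 4))*(-48/7*(-34/7)) + 13)² = (-1*2*(1632/49) + 13)² = (-2*1632/49 + 13)² = (-3264/49 + 13)² = (-2627/49)² = 6901129/2401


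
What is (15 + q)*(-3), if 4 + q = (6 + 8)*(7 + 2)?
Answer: -411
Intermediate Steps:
q = 122 (q = -4 + (6 + 8)*(7 + 2) = -4 + 14*9 = -4 + 126 = 122)
(15 + q)*(-3) = (15 + 122)*(-3) = 137*(-3) = -411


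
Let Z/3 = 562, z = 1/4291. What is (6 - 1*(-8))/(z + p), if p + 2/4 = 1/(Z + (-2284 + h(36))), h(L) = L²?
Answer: -20965826/746285 ≈ -28.094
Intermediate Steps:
z = 1/4291 ≈ 0.00023305
Z = 1686 (Z = 3*562 = 1686)
p = -174/349 (p = -½ + 1/(1686 + (-2284 + 36²)) = -½ + 1/(1686 + (-2284 + 1296)) = -½ + 1/(1686 - 988) = -½ + 1/698 = -174/349 ≈ -0.49857)
(6 - 1*(-8))/(z + p) = (6 - 1*(-8))/(1/4291 - 174/349) = (6 + 8)/(-746285/1497559) = -1497559/746285*14 = -20965826/746285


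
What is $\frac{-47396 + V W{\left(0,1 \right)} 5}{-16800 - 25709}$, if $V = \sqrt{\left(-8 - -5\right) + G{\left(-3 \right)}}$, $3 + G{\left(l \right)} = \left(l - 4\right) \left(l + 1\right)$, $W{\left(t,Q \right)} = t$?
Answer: $\frac{47396}{42509} \approx 1.115$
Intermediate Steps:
$G{\left(l \right)} = -3 + \left(1 + l\right) \left(-4 + l\right)$ ($G{\left(l \right)} = -3 + \left(l - 4\right) \left(l + 1\right) = -3 + \left(-4 + l\right) \left(1 + l\right) = -3 + \left(1 + l\right) \left(-4 + l\right)$)
$V = 2 \sqrt{2}$ ($V = \sqrt{\left(-8 - -5\right) - \left(-2 - 9\right)} = \sqrt{\left(-8 + 5\right) + \left(-7 + 9 + 9\right)} = \sqrt{-3 + 11} = \sqrt{8} = 2 \sqrt{2} \approx 2.8284$)
$\frac{-47396 + V W{\left(0,1 \right)} 5}{-16800 - 25709} = \frac{-47396 + 2 \sqrt{2} \cdot 0 \cdot 5}{-16800 - 25709} = \frac{-47396 + 0 \cdot 5}{-42509} = \left(-47396 + 0\right) \left(- \frac{1}{42509}\right) = \left(-47396\right) \left(- \frac{1}{42509}\right) = \frac{47396}{42509}$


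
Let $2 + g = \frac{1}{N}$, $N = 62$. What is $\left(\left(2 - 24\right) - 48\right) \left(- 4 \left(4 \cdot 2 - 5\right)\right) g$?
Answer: $- \frac{51660}{31} \approx -1666.5$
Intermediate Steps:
$g = - \frac{123}{62}$ ($g = -2 + \frac{1}{62} = - \frac{123}{62} \approx -1.9839$)
$\left(\left(2 - 24\right) - 48\right) \left(- 4 \left(4 \cdot 2 - 5\right)\right) g = \left(\left(2 - 24\right) - 48\right) \left(- 4 \left(4 \cdot 2 - 5\right)\right) \left(- \frac{123}{62}\right) = \left(-22 - 48\right) \left(- 4 \left(8 - 5\right)\right) \left(- \frac{123}{62}\right) = - 70 \left(\left(-4\right) 3\right) \left(- \frac{123}{62}\right) = \left(-70\right) \left(-12\right) \left(- \frac{123}{62}\right) = 840 \left(- \frac{123}{62}\right) = - \frac{51660}{31}$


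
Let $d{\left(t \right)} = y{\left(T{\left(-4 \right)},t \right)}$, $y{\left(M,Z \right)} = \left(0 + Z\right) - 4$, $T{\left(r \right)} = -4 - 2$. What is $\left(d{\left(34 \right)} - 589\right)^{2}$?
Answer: $312481$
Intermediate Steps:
$T{\left(r \right)} = -6$ ($T{\left(r \right)} = -4 - 2 = -6$)
$y{\left(M,Z \right)} = -4 + Z$ ($y{\left(M,Z \right)} = Z - 4 = -4 + Z$)
$d{\left(t \right)} = -4 + t$
$\left(d{\left(34 \right)} - 589\right)^{2} = \left(\left(-4 + 34\right) - 589\right)^{2} = \left(30 - 589\right)^{2} = \left(-559\right)^{2} = 312481$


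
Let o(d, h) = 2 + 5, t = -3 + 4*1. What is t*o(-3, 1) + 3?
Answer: 10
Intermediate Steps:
t = 1 (t = -3 + 4 = 1)
o(d, h) = 7
t*o(-3, 1) + 3 = 1*7 + 3 = 7 + 3 = 10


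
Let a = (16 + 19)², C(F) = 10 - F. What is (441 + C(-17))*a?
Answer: 573300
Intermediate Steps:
a = 1225 (a = 35² = 1225)
(441 + C(-17))*a = (441 + (10 - 1*(-17)))*1225 = (441 + (10 + 17))*1225 = (441 + 27)*1225 = 468*1225 = 573300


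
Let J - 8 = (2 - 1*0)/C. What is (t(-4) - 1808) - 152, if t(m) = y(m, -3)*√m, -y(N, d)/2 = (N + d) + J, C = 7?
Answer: -1960 - 36*I/7 ≈ -1960.0 - 5.1429*I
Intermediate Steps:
J = 58/7 (J = 8 + (2 - 1*0)/7 = 8 + (2 + 0)*(⅐) = 8 + 2*(⅐) = 8 + 2/7 = 58/7 ≈ 8.2857)
y(N, d) = -116/7 - 2*N - 2*d (y(N, d) = -2*((N + d) + 58/7) = -2*(58/7 + N + d) = -116/7 - 2*N - 2*d)
t(m) = √m*(-74/7 - 2*m) (t(m) = (-116/7 - 2*m - 2*(-3))*√m = (-116/7 - 2*m + 6)*√m = (-74/7 - 2*m)*√m = √m*(-74/7 - 2*m))
(t(-4) - 1808) - 152 = (√(-4)*(-74/7 - 2*(-4)) - 1808) - 152 = ((2*I)*(-74/7 + 8) - 1808) - 152 = ((2*I)*(-18/7) - 1808) - 152 = (-36*I/7 - 1808) - 152 = (-1808 - 36*I/7) - 152 = -1960 - 36*I/7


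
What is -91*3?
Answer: -273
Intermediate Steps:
-91*3 = -13*21 = -273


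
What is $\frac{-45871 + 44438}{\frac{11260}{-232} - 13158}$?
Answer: $\frac{83114}{765979} \approx 0.10851$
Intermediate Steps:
$\frac{-45871 + 44438}{\frac{11260}{-232} - 13158} = - \frac{1433}{11260 \left(- \frac{1}{232}\right) - 13158} = - \frac{1433}{- \frac{2815}{58} - 13158} = - \frac{1433}{- \frac{765979}{58}} = \left(-1433\right) \left(- \frac{58}{765979}\right) = \frac{83114}{765979}$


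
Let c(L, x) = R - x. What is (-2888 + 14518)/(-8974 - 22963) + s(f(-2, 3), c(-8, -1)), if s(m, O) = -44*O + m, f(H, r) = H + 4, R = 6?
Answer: -9784352/31937 ≈ -306.36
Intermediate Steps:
c(L, x) = 6 - x
f(H, r) = 4 + H
s(m, O) = m - 44*O
(-2888 + 14518)/(-8974 - 22963) + s(f(-2, 3), c(-8, -1)) = (-2888 + 14518)/(-8974 - 22963) + ((4 - 2) - 44*(6 - 1*(-1))) = 11630/(-31937) + (2 - 44*(6 + 1)) = 11630*(-1/31937) + (2 - 44*7) = -11630/31937 + (2 - 308) = -11630/31937 - 306 = -9784352/31937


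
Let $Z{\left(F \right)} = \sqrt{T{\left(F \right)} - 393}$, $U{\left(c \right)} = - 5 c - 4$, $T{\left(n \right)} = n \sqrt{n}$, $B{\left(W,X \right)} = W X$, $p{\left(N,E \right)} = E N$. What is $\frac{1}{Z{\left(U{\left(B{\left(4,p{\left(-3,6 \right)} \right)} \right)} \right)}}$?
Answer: $\frac{1}{\sqrt{-393 + 712 \sqrt{89}}} \approx 0.012575$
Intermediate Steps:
$T{\left(n \right)} = n^{\frac{3}{2}}$
$U{\left(c \right)} = -4 - 5 c$
$Z{\left(F \right)} = \sqrt{-393 + F^{\frac{3}{2}}}$ ($Z{\left(F \right)} = \sqrt{F^{\frac{3}{2}} - 393} = \sqrt{-393 + F^{\frac{3}{2}}}$)
$\frac{1}{Z{\left(U{\left(B{\left(4,p{\left(-3,6 \right)} \right)} \right)} \right)}} = \frac{1}{\sqrt{-393 + \left(-4 - 5 \cdot 4 \cdot 6 \left(-3\right)\right)^{\frac{3}{2}}}} = \frac{1}{\sqrt{-393 + \left(-4 - 5 \cdot 4 \left(-18\right)\right)^{\frac{3}{2}}}} = \frac{1}{\sqrt{-393 + \left(-4 - -360\right)^{\frac{3}{2}}}} = \frac{1}{\sqrt{-393 + \left(-4 + 360\right)^{\frac{3}{2}}}} = \frac{1}{\sqrt{-393 + 356^{\frac{3}{2}}}} = \frac{1}{\sqrt{-393 + 712 \sqrt{89}}}$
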